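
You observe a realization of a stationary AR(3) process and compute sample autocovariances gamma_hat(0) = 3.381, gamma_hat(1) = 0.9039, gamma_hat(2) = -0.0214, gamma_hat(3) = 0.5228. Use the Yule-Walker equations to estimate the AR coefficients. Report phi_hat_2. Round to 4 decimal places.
\hat\phi_{2} = -0.1400

The Yule-Walker equations for an AR(p) process read, in matrix form,
  Gamma_p phi = r_p,   with   (Gamma_p)_{ij} = gamma(|i - j|),
                       (r_p)_i = gamma(i),   i,j = 1..p.
Substitute the sample gammas (Toeplitz matrix and right-hand side of size 3):
  Gamma_p = [[3.381, 0.9039, -0.0214], [0.9039, 3.381, 0.9039], [-0.0214, 0.9039, 3.381]]
  r_p     = [0.9039, -0.0214, 0.5228]
Written out (R1..R3):
  (R1) 3.381 phi_1 + 0.9039 phi_2 - 0.0214 phi_3 = 0.9039
  (R2) 0.9039 phi_1 + 3.381 phi_2 + 0.9039 phi_3 = -0.0214
  (R3) -0.0214 phi_1 + 0.9039 phi_2 + 3.381 phi_3 = 0.5228
Gaussian elimination:
  R2 <- R2 - (0.9039/3.381) R1 = R2 - (0.267347) R1:  3.139345 phi_2 + 0.909621 phi_3 = -0.263055
  R3 <- R3 - (-0.0214/3.381) R1 = R3 - (-0.006329) R1:  0.909621 phi_2 + 3.380865 phi_3 = 0.528521
  R3 <- R3 - (0.909621/3.139345) R2 = R3 - (0.289749) R2:  3.117303 phi_3 = 0.604741
Back-substitution:
  phi_hat_3 = 0.604741 / 3.117303 = 0.193995
  phi_hat_2 = (-0.263055 - (0.909621)(0.193995)) / 3.139345 = -0.140003
  phi_hat_1 = (0.9039 - (0.9039)(-0.140003) - (-0.0214)(0.193995)) / 3.381 = 0.306004
So phi_hat = [0.3060, -0.1400, 0.1940].
Therefore phi_hat_2 = -0.1400.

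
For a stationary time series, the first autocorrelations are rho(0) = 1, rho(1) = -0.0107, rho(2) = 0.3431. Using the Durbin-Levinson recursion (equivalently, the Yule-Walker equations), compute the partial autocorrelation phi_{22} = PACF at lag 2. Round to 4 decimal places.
\phi_{22} = 0.3430

The PACF at lag k is phi_{kk}, the last component of the solution
to the Yule-Walker system G_k phi = r_k where
  (G_k)_{ij} = rho(|i - j|), (r_k)_i = rho(i), i,j = 1..k.
Equivalently, Durbin-Levinson gives phi_{kk} iteratively:
  phi_{11} = rho(1)
  phi_{kk} = [rho(k) - sum_{j=1..k-1} phi_{k-1,j} rho(k-j)]
            / [1 - sum_{j=1..k-1} phi_{k-1,j} rho(j)],
  phi_{k,j} = phi_{k-1,j} - phi_{kk} phi_{k-1,k-j},  j = 1..k-1.
Step k = 1:
  phi_11 = rho(1) = -0.0107.
Step k = 2:
  phi_22 = [rho(2) - phi_11 rho(1)] / [1 - phi_11 rho(1)] = [0.3431 - (-0.0107)(-0.0107)] / [1 - (-0.0107)(-0.0107)]
         = 0.34298551 / 0.99988551 = 0.343.
Therefore phi_{22} = 0.3430.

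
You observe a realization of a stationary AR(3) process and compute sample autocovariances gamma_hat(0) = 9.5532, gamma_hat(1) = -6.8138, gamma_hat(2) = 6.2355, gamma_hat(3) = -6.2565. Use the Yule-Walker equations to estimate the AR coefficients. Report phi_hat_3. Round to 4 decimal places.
\hat\phi_{3} = -0.2600

The Yule-Walker equations for an AR(p) process read, in matrix form,
  Gamma_p phi = r_p,   with   (Gamma_p)_{ij} = gamma(|i - j|),
                       (r_p)_i = gamma(i),   i,j = 1..p.
Substitute the sample gammas (Toeplitz matrix and right-hand side of size 3):
  Gamma_p = [[9.5532, -6.8138, 6.2355], [-6.8138, 9.5532, -6.8138], [6.2355, -6.8138, 9.5532]]
  r_p     = [-6.8138, 6.2355, -6.2565]
Written out (R1..R3):
  (R1) 9.5532 phi_1 - 6.8138 phi_2 + 6.2355 phi_3 = -6.8138
  (R2) -6.8138 phi_1 + 9.5532 phi_2 - 6.8138 phi_3 = 6.2355
  (R3) 6.2355 phi_1 - 6.8138 phi_2 + 9.5532 phi_3 = -6.2565
Gaussian elimination:
  R2 <- R2 - (-6.8138/9.5532) R1 = R2 - (-0.713248) R1:  4.693271 phi_2 - 2.366343 phi_3 = 1.375571
  R3 <- R3 - (6.2355/9.5532) R1 = R3 - (0.652713) R1:  -2.366343 phi_2 + 5.483207 phi_3 = -1.809043
  R3 <- R3 - (-2.366343/4.693271) R2 = R3 - (-0.504199) R2:  4.290099 phi_3 = -1.115481
Back-substitution:
  phi_hat_3 = -1.115481 / 4.290099 = -0.260013
  phi_hat_2 = (1.375571 - (-2.366343)(-0.260013)) / 4.693271 = 0.161996
  phi_hat_1 = (-6.8138 - (-6.8138)(0.161996) - (6.2355)(-0.260013)) / 9.5532 = -0.427991
So phi_hat = [-0.4280, 0.1620, -0.2600].
Therefore phi_hat_3 = -0.2600.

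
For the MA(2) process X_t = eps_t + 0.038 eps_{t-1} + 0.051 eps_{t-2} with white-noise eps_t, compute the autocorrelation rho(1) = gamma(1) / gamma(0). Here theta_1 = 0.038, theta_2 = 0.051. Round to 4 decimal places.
\rho(1) = 0.0398

For an MA(q) process with theta_0 = 1, the autocovariance is
  gamma(k) = sigma^2 * sum_{i=0..q-k} theta_i * theta_{i+k},
and rho(k) = gamma(k) / gamma(0). Sigma^2 cancels.
  numerator   = (1)*(0.038) + (0.038)*(0.051) = 0.039938.
  denominator = (1)^2 + (0.038)^2 + (0.051)^2 = 1.004045.
  rho(1) = 0.039938 / 1.004045 = 0.0398.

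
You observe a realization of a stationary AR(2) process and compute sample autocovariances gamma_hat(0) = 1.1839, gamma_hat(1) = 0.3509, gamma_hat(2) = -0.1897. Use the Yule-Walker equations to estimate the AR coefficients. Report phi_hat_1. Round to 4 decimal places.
\hat\phi_{1} = 0.3770

The Yule-Walker equations for an AR(p) process read, in matrix form,
  Gamma_p phi = r_p,   with   (Gamma_p)_{ij} = gamma(|i - j|),
                       (r_p)_i = gamma(i),   i,j = 1..p.
Substitute the sample gammas (Toeplitz matrix and right-hand side of size 2):
  Gamma_p = [[1.1839, 0.3509], [0.3509, 1.1839]]
  r_p     = [0.3509, -0.1897]
Written out:
  1.1839 phi_1 + 0.3509 phi_2 = 0.3509
  0.3509 phi_1 + 1.1839 phi_2 = -0.1897
Solve by Cramer's rule:
  det = gamma(0)^2 - gamma(1)^2 = (1.1839)^2 - (0.3509)^2 = 1.40161921 - 0.12313081 = 1.2784884
  phi_hat_1 = [gamma(1) gamma(0) - gamma(1) gamma(2)] / det = [(0.3509)(1.1839) - (0.3509)(-0.1897)] / 1.2784884 = 0.48199624 / 1.2784884 = 0.377
  phi_hat_2 = [gamma(0) gamma(2) - gamma(1)^2] / det = [(1.1839)(-0.1897) - (0.3509)^2] / 1.2784884 = -0.34771664 / 1.2784884 = -0.272
So phi_hat = [0.3770, -0.2720].
Therefore phi_hat_1 = 0.3770.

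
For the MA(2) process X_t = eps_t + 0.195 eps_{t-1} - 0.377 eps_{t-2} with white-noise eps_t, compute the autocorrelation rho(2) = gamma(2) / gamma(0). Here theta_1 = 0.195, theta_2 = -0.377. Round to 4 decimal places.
\rho(2) = -0.3194

For an MA(q) process with theta_0 = 1, the autocovariance is
  gamma(k) = sigma^2 * sum_{i=0..q-k} theta_i * theta_{i+k},
and rho(k) = gamma(k) / gamma(0). Sigma^2 cancels.
  numerator   = (1)*(-0.377) = -0.377.
  denominator = (1)^2 + (0.195)^2 + (-0.377)^2 = 1.180154.
  rho(2) = -0.377 / 1.180154 = -0.3194.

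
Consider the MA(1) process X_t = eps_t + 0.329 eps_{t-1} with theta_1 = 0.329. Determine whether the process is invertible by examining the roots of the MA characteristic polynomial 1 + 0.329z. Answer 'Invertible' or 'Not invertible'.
\text{Invertible}

The MA(q) characteristic polynomial is P(z) = 1 + 0.329z.
Invertibility requires all roots to lie outside the unit circle, i.e. |z| > 1 for every root.
This is linear in z: 1 + (0.329) z = 0  =>  z = -1/(0.329) = -3.039514,  |z| = 3.039514.
Moduli of all roots: 3.0395.
All moduli strictly greater than 1? Yes.
Verdict: Invertible.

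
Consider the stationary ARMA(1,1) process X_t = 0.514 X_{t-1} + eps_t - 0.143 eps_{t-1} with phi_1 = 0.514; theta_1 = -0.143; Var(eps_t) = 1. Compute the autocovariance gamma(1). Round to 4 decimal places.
\gamma(1) = 0.4671

Multiply the model equation by X_{t-k} and take expectations. With theta_0 = psi_0 = 1 and psi_j the MA(infinity) weights, this gives
  gamma(k) - sum_i phi_i gamma(k-i) = c_k,
  c_k = sigma^2 * sum_{j=k..q} theta_j psi_{j-k}   (c_k = 0 for k > q),
using gamma(-m) = gamma(m).
psi-weights needed (psi_j = theta_j + sum_i phi_i psi_{j-i}):
  psi_1 = theta_1 + phi_1 = -0.143 + (0.514) = 0.371
Right-hand sides:
  c_0 = sigma^2 (1 + theta_1 psi_1) = 1 * (1 + (-0.143)(0.371)) = 1 * 0.946947 = 0.946947
  c_1 = sigma^2 theta_1 = 1 * (-0.143) = -0.143
  c_2 = 0
Equations for k = 0 and k = 1 (AR order 1):
  gamma(0) = phi_1 gamma(1) + c_0
  gamma(1) = phi_1 gamma(0) + c_1
Substituting the second into the first: gamma(0) (1 - phi_1^2) = c_0 + phi_1 c_1, so
  gamma(0) = (c_0 + phi_1 c_1) / (1 - phi_1^2) = (0.946947 + (0.514)(-0.143)) / (1 - (0.514)^2) = 0.873445 / 0.735804 = 1.187062.
  gamma(1) = phi_1 gamma(0) + c_1 = (0.514)(1.187062) + (-0.143) = 0.46715.
Therefore gamma(1) = 0.4671 (to 4 decimal places).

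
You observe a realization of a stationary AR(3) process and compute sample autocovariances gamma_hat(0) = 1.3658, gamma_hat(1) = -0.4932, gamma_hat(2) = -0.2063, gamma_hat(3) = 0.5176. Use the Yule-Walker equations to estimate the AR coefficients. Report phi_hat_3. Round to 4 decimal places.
\hat\phi_{3} = 0.2439

The Yule-Walker equations for an AR(p) process read, in matrix form,
  Gamma_p phi = r_p,   with   (Gamma_p)_{ij} = gamma(|i - j|),
                       (r_p)_i = gamma(i),   i,j = 1..p.
Substitute the sample gammas (Toeplitz matrix and right-hand side of size 3):
  Gamma_p = [[1.3658, -0.4932, -0.2063], [-0.4932, 1.3658, -0.4932], [-0.2063, -0.4932, 1.3658]]
  r_p     = [-0.4932, -0.2063, 0.5176]
Written out (R1..R3):
  (R1) 1.3658 phi_1 - 0.4932 phi_2 - 0.2063 phi_3 = -0.4932
  (R2) -0.4932 phi_1 + 1.3658 phi_2 - 0.4932 phi_3 = -0.2063
  (R3) -0.2063 phi_1 - 0.4932 phi_2 + 1.3658 phi_3 = 0.5176
Gaussian elimination:
  R2 <- R2 - (-0.4932/1.3658) R1 = R2 - (-0.361107) R1:  1.187702 phi_2 - 0.567696 phi_3 = -0.384398
  R3 <- R3 - (-0.2063/1.3658) R1 = R3 - (-0.151047) R1:  -0.567696 phi_2 + 1.334639 phi_3 = 0.443104
  R3 <- R3 - (-0.567696/1.187702) R2 = R3 - (-0.477979) R2:  1.063292 phi_3 = 0.25937
Back-substitution:
  phi_hat_3 = 0.25937 / 1.063292 = 0.243931
  phi_hat_2 = (-0.384398 - (-0.567696)(0.243931)) / 1.187702 = -0.207055
  phi_hat_1 = (-0.4932 - (-0.4932)(-0.207055) - (-0.2063)(0.243931)) / 1.3658 = -0.399031
So phi_hat = [-0.3990, -0.2071, 0.2439].
Therefore phi_hat_3 = 0.2439.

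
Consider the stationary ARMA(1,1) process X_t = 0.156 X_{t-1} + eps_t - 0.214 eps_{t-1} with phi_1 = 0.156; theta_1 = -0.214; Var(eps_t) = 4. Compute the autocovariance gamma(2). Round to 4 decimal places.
\gamma(2) = -0.0359

Multiply the model equation by X_{t-k} and take expectations. With theta_0 = psi_0 = 1 and psi_j the MA(infinity) weights, this gives
  gamma(k) - sum_i phi_i gamma(k-i) = c_k,
  c_k = sigma^2 * sum_{j=k..q} theta_j psi_{j-k}   (c_k = 0 for k > q),
using gamma(-m) = gamma(m).
psi-weights needed (psi_j = theta_j + sum_i phi_i psi_{j-i}):
  psi_1 = theta_1 + phi_1 = -0.214 + (0.156) = -0.058
Right-hand sides:
  c_0 = sigma^2 (1 + theta_1 psi_1) = 4 * (1 + (-0.214)(-0.058)) = 4 * 1.012412 = 4.049648
  c_1 = sigma^2 theta_1 = 4 * (-0.214) = -0.856
  c_2 = 0
Equations for k = 0 and k = 1 (AR order 1):
  gamma(0) = phi_1 gamma(1) + c_0
  gamma(1) = phi_1 gamma(0) + c_1
Substituting the second into the first: gamma(0) (1 - phi_1^2) = c_0 + phi_1 c_1, so
  gamma(0) = (c_0 + phi_1 c_1) / (1 - phi_1^2) = (4.049648 + (0.156)(-0.856)) / (1 - (0.156)^2) = 3.916112 / 0.975664 = 4.013792.
  gamma(1) = phi_1 gamma(0) + c_1 = (0.156)(4.013792) + (-0.856) = -0.229849.
For k = 2 (> q): gamma(2) = phi_1 gamma(1) = (0.156)(-0.229849) = -0.035856.
Therefore gamma(2) = -0.0359 (to 4 decimal places).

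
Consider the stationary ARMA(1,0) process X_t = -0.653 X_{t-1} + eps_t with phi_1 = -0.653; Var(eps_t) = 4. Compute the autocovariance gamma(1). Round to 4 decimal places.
\gamma(1) = -4.5538

Multiply the model equation by X_{t-k} and take expectations. With theta_0 = psi_0 = 1 and psi_j the MA(infinity) weights, this gives
  gamma(k) - sum_i phi_i gamma(k-i) = c_k,
  c_k = sigma^2 * sum_{j=k..q} theta_j psi_{j-k}   (c_k = 0 for k > q),
using gamma(-m) = gamma(m).
Pure AR (q = 0): c_0 = sigma^2 = 4, c_k = 0 for k >= 1.
Equations for k = 0 and k = 1 (AR order 1):
  gamma(0) = phi_1 gamma(1) + c_0
  gamma(1) = phi_1 gamma(0) + c_1
Substituting the second into the first: gamma(0) (1 - phi_1^2) = c_0 + phi_1 c_1, so
  gamma(0) = c_0 / (1 - phi_1^2) = 4 / (1 - (-0.653)^2) = 4 / 0.573591 = 6.97361.
  gamma(1) = phi_1 gamma(0) = (-0.653)(6.97361) = -4.553767.
Therefore gamma(1) = -4.5538 (to 4 decimal places).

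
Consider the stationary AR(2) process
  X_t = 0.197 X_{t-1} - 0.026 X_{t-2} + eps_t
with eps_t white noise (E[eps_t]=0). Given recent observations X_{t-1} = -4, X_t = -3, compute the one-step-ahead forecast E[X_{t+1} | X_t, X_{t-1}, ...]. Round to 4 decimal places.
E[X_{t+1} \mid \mathcal F_t] = -0.4870

For an AR(p) model X_t = c + sum_i phi_i X_{t-i} + eps_t, the
one-step-ahead conditional mean is
  E[X_{t+1} | X_t, ...] = c + sum_i phi_i X_{t+1-i}.
Substitute known values:
  E[X_{t+1} | ...] = (0.197) * (-3) + (-0.026) * (-4)
                   = -0.4870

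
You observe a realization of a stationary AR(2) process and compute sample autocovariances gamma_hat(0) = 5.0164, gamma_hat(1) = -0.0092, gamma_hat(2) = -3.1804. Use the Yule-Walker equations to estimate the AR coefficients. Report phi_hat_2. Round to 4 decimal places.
\hat\phi_{2} = -0.6340

The Yule-Walker equations for an AR(p) process read, in matrix form,
  Gamma_p phi = r_p,   with   (Gamma_p)_{ij} = gamma(|i - j|),
                       (r_p)_i = gamma(i),   i,j = 1..p.
Substitute the sample gammas (Toeplitz matrix and right-hand side of size 2):
  Gamma_p = [[5.0164, -0.0092], [-0.0092, 5.0164]]
  r_p     = [-0.0092, -3.1804]
Written out:
  5.0164 phi_1 - 0.0092 phi_2 = -0.0092
  -0.0092 phi_1 + 5.0164 phi_2 = -3.1804
Solve by Cramer's rule:
  det = gamma(0)^2 - gamma(1)^2 = (5.0164)^2 - (-0.0092)^2 = 25.16426896 - 0.00008464 = 25.16418432
  phi_hat_1 = [gamma(1) gamma(0) - gamma(1) gamma(2)] / det = [(-0.0092)(5.0164) - (-0.0092)(-3.1804)] / 25.16418432 = -0.07541056 / 25.16418432 = -0.003
  phi_hat_2 = [gamma(0) gamma(2) - gamma(1)^2] / det = [(5.0164)(-3.1804) - (-0.0092)^2] / 25.16418432 = -15.9542432 / 25.16418432 = -0.634
So phi_hat = [-0.0030, -0.6340].
Therefore phi_hat_2 = -0.6340.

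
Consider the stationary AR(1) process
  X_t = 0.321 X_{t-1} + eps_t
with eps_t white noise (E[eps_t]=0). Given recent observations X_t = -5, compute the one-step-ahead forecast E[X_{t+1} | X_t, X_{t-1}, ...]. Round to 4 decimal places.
E[X_{t+1} \mid \mathcal F_t] = -1.6050

For an AR(p) model X_t = c + sum_i phi_i X_{t-i} + eps_t, the
one-step-ahead conditional mean is
  E[X_{t+1} | X_t, ...] = c + sum_i phi_i X_{t+1-i}.
Substitute known values:
  E[X_{t+1} | ...] = (0.321) * (-5)
                   = -1.6050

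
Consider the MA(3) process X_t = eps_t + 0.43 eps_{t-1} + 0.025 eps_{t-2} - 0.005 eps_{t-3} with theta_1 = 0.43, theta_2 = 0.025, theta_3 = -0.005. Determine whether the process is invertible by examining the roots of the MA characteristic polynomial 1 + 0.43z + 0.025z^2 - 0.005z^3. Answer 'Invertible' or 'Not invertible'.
\text{Invertible}

The MA(q) characteristic polynomial is P(z) = 1 + 0.43z + 0.025z^2 - 0.005z^3.
Invertibility requires all roots to lie outside the unit circle, i.e. |z| > 1 for every root.
Degree 3: look for a simple real root z0 first, then factor out (1 - z/z0) and solve the remaining quadratic.
Testing z0 = -4: P(-4) = 1 + (0.43)(-4) + (0.025)(-4)^2 + (-0.005)(-4)^3
  = 1 + (-1.72) + (0.4) + (0.32) = 0.  So z_0 = -4 is a root, |z_0| = 4.
Divide out the factor (1 + 0.25 z) = (1 - z/z0) (since 1/z0 = -0.25):
  P(z) = (1 + 0.25 z)(1 + (0.18) z + (-0.02) z^2)
  [check: z-coef 0.18 - (-0.25) = 0.43; z^2-coef -0.02 - (-0.25)(0.18) = 0.025; z^3-coef -(-0.25)(-0.02) = -0.005.]
Remaining roots from the quadratic factor 1 + (0.18) z + (-0.02) z^2:
  Set 1 + (0.18) z + (-0.02) z^2 = 0, i.e. a z^2 + b z + c = 0 with a = -0.02, b = 0.18, c = 1.
  Discriminant D = b^2 - 4ac = (0.18)^2 - 4*(-0.02)*1 = 0.0324 - (-0.08) = 0.1124.
  D >= 0, so the roots are real: z = (-b +/- sqrt(D)) / (2a) = (-0.18 +/- 0.335261) / (-0.04).
    z_1 = (-0.18 + 0.335261) / (-0.04) = -3.8815,   |z_1| = 3.8815.
    z_2 = (-0.18 - 0.335261) / (-0.04) = 12.8815,   |z_2| = 12.8815.
Moduli of all roots: 4.0000, 3.8815, 12.8815.
All moduli strictly greater than 1? Yes.
Verdict: Invertible.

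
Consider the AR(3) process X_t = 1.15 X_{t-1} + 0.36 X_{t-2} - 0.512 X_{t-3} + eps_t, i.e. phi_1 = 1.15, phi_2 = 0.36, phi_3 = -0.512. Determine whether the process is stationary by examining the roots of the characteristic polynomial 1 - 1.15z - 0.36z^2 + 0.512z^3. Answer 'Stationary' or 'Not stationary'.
\text{Stationary}

The AR(p) characteristic polynomial is P(z) = 1 - 1.15z - 0.36z^2 + 0.512z^3.
Stationarity requires all roots to lie outside the unit circle, i.e. |z| > 1 for every root.
Degree 3: look for a simple real root z0 first, then factor out (1 - z/z0) and solve the remaining quadratic.
Testing z0 = 1.25: P(1.25) = 1 + (-1.15)(1.25) + (-0.36)(1.25)^2 + (0.512)(1.25)^3
  = 1 + (-1.4375) + (-0.5625) + (1) = 0.  So z_0 = 1.25 is a root, |z_0| = 1.25.
Divide out the factor (1 - 0.8 z) = (1 - z/z0) (since 1/z0 = 0.8):
  P(z) = (1 - 0.8 z)(1 + (-0.35) z + (-0.64) z^2)
  [check: z-coef -0.35 - (0.8) = -1.15; z^2-coef -0.64 - (0.8)(-0.35) = -0.36; z^3-coef -(0.8)(-0.64) = 0.512.]
Remaining roots from the quadratic factor 1 + (-0.35) z + (-0.64) z^2:
  Set 1 + (-0.35) z + (-0.64) z^2 = 0, i.e. a z^2 + b z + c = 0 with a = -0.64, b = -0.35, c = 1.
  Discriminant D = b^2 - 4ac = (-0.35)^2 - 4*(-0.64)*1 = 0.1225 - (-2.56) = 2.6825.
  D >= 0, so the roots are real: z = (-b +/- sqrt(D)) / (2a) = (0.35 +/- 1.637834) / (-1.28).
    z_1 = (0.35 + 1.637834) / (-1.28) = -1.553,   |z_1| = 1.553.
    z_2 = (0.35 - 1.637834) / (-1.28) = 1.0061,   |z_2| = 1.0061.
Moduli of all roots: 1.2500, 1.5530, 1.0061.
All moduli strictly greater than 1? Yes.
Verdict: Stationary.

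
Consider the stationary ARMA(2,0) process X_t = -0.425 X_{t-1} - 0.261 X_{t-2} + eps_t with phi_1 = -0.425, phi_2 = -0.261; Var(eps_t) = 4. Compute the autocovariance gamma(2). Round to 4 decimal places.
\gamma(2) = -0.5703

Multiply the model equation by X_{t-k} and take expectations. With theta_0 = psi_0 = 1 and psi_j the MA(infinity) weights, this gives
  gamma(k) - sum_i phi_i gamma(k-i) = c_k,
  c_k = sigma^2 * sum_{j=k..q} theta_j psi_{j-k}   (c_k = 0 for k > q),
using gamma(-m) = gamma(m).
Pure AR (q = 0): c_0 = sigma^2 = 4, c_k = 0 for k >= 1.
Equations for k = 0, 1, 2 (AR order 2, c_2 = 0):
  (E0) gamma(0) = phi_1 gamma(1) + phi_2 gamma(2) + c_0
  (E1) gamma(1) = phi_1 gamma(0) + phi_2 gamma(1) + c_1
  (E2) gamma(2) = phi_1 gamma(1) + phi_2 gamma(0)
From (E1): gamma(1) = A gamma(0) + B with
  A = phi_1 / (1 - phi_2) = -0.425 / 1.261 = -0.337034,   B = c_1 / (1 - phi_2) = 0 / 1.261 = 0.
Insert (E2) into (E0): gamma(0) (1 - phi_2^2) = phi_1 (1 + phi_2) gamma(1) + c_0.
  phi_1 (1 + phi_2) = (-0.425)(0.739) = -0.314075,   1 - phi_2^2 = 0.931879.
Replace gamma(1) by A gamma(0) + B and collect gamma(0):
  gamma(0) [0.931879 - (-0.314075)(-0.337034)] = c_0 = 4
  gamma(0) * 0.826025 = 4
  gamma(0) = 4 / 0.826025 = 4.842468.
  gamma(1) = A gamma(0) = (-0.337034)(4.842468) = -1.632077.
  gamma(2) = phi_1 gamma(1) + phi_2 gamma(0) = (-0.425)(-1.632077) + (-0.261)(4.842468) = -0.570252.
Therefore gamma(2) = -0.5703 (to 4 decimal places).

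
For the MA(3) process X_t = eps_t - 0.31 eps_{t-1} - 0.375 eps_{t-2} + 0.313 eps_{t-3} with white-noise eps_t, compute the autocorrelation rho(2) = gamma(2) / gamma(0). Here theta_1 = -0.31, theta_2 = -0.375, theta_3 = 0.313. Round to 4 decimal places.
\rho(2) = -0.3537

For an MA(q) process with theta_0 = 1, the autocovariance is
  gamma(k) = sigma^2 * sum_{i=0..q-k} theta_i * theta_{i+k},
and rho(k) = gamma(k) / gamma(0). Sigma^2 cancels.
  numerator   = (1)*(-0.375) + (-0.31)*(0.313) = -0.47203.
  denominator = (1)^2 + (-0.31)^2 + (-0.375)^2 + (0.313)^2 = 1.334694.
  rho(2) = -0.47203 / 1.334694 = -0.3537.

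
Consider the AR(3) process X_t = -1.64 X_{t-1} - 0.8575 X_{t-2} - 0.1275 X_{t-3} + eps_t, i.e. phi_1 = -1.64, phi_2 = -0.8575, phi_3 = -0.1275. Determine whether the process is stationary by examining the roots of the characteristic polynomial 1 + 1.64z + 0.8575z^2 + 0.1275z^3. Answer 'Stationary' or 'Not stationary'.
\text{Stationary}

The AR(p) characteristic polynomial is P(z) = 1 + 1.64z + 0.8575z^2 + 0.1275z^3.
Stationarity requires all roots to lie outside the unit circle, i.e. |z| > 1 for every root.
Degree 3: look for a simple real root z0 first, then factor out (1 - z/z0) and solve the remaining quadratic.
Testing z0 = -4: P(-4) = 1 + (1.64)(-4) + (0.8575)(-4)^2 + (0.1275)(-4)^3
  = 1 + (-6.56) + (13.72) + (-8.16) = 0.  So z_0 = -4 is a root, |z_0| = 4.
Divide out the factor (1 + 0.25 z) = (1 - z/z0) (since 1/z0 = -0.25):
  P(z) = (1 + 0.25 z)(1 + (1.39) z + (0.51) z^2)
  [check: z-coef 1.39 - (-0.25) = 1.64; z^2-coef 0.51 - (-0.25)(1.39) = 0.8575; z^3-coef -(-0.25)(0.51) = 0.1275.]
Remaining roots from the quadratic factor 1 + (1.39) z + (0.51) z^2:
  Set 1 + (1.39) z + (0.51) z^2 = 0, i.e. a z^2 + b z + c = 0 with a = 0.51, b = 1.39, c = 1.
  Discriminant D = b^2 - 4ac = (1.39)^2 - 4*(0.51)*1 = 1.9321 - (2.04) = -0.1079.
  D < 0, so the roots are the complex-conjugate pair z = (-b +/- i sqrt(-D)) / (2a) = -1.3627 +/- 0.322i.
  For a conjugate pair |z|^2 = z * conj(z) = (product of roots) = c/a = 1/(0.51) = 1.960784, so |z| = sqrt(1.960784) = 1.4003 for both roots.
Moduli of all roots: 4.0000, 1.4003, 1.4003.
All moduli strictly greater than 1? Yes.
Verdict: Stationary.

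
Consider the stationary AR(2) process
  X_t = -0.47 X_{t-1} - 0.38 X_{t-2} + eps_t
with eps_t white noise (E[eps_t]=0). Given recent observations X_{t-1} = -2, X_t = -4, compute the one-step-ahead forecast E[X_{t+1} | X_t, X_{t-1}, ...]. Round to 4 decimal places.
E[X_{t+1} \mid \mathcal F_t] = 2.6400

For an AR(p) model X_t = c + sum_i phi_i X_{t-i} + eps_t, the
one-step-ahead conditional mean is
  E[X_{t+1} | X_t, ...] = c + sum_i phi_i X_{t+1-i}.
Substitute known values:
  E[X_{t+1} | ...] = (-0.47) * (-4) + (-0.38) * (-2)
                   = 2.6400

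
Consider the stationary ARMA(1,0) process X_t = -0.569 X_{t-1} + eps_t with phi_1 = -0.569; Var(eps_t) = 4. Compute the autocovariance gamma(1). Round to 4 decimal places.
\gamma(1) = -3.3657

Multiply the model equation by X_{t-k} and take expectations. With theta_0 = psi_0 = 1 and psi_j the MA(infinity) weights, this gives
  gamma(k) - sum_i phi_i gamma(k-i) = c_k,
  c_k = sigma^2 * sum_{j=k..q} theta_j psi_{j-k}   (c_k = 0 for k > q),
using gamma(-m) = gamma(m).
Pure AR (q = 0): c_0 = sigma^2 = 4, c_k = 0 for k >= 1.
Equations for k = 0 and k = 1 (AR order 1):
  gamma(0) = phi_1 gamma(1) + c_0
  gamma(1) = phi_1 gamma(0) + c_1
Substituting the second into the first: gamma(0) (1 - phi_1^2) = c_0 + phi_1 c_1, so
  gamma(0) = c_0 / (1 - phi_1^2) = 4 / (1 - (-0.569)^2) = 4 / 0.676239 = 5.915068.
  gamma(1) = phi_1 gamma(0) = (-0.569)(5.915068) = -3.365674.
Therefore gamma(1) = -3.3657 (to 4 decimal places).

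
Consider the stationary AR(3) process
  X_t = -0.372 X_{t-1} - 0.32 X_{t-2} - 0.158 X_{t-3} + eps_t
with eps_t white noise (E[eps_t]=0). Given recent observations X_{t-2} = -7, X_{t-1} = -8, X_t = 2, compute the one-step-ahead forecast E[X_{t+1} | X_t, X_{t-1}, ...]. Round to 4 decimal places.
E[X_{t+1} \mid \mathcal F_t] = 2.9220

For an AR(p) model X_t = c + sum_i phi_i X_{t-i} + eps_t, the
one-step-ahead conditional mean is
  E[X_{t+1} | X_t, ...] = c + sum_i phi_i X_{t+1-i}.
Substitute known values:
  E[X_{t+1} | ...] = (-0.372) * (2) + (-0.32) * (-8) + (-0.158) * (-7)
                   = 2.9220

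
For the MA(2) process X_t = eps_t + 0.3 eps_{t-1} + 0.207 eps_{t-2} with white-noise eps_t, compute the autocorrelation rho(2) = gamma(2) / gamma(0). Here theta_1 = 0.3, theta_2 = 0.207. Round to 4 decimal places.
\rho(2) = 0.1827

For an MA(q) process with theta_0 = 1, the autocovariance is
  gamma(k) = sigma^2 * sum_{i=0..q-k} theta_i * theta_{i+k},
and rho(k) = gamma(k) / gamma(0). Sigma^2 cancels.
  numerator   = (1)*(0.207) = 0.207.
  denominator = (1)^2 + (0.3)^2 + (0.207)^2 = 1.132849.
  rho(2) = 0.207 / 1.132849 = 0.1827.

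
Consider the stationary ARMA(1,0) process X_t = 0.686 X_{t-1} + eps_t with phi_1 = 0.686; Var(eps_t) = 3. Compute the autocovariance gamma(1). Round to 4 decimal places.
\gamma(1) = 3.8874

Multiply the model equation by X_{t-k} and take expectations. With theta_0 = psi_0 = 1 and psi_j the MA(infinity) weights, this gives
  gamma(k) - sum_i phi_i gamma(k-i) = c_k,
  c_k = sigma^2 * sum_{j=k..q} theta_j psi_{j-k}   (c_k = 0 for k > q),
using gamma(-m) = gamma(m).
Pure AR (q = 0): c_0 = sigma^2 = 3, c_k = 0 for k >= 1.
Equations for k = 0 and k = 1 (AR order 1):
  gamma(0) = phi_1 gamma(1) + c_0
  gamma(1) = phi_1 gamma(0) + c_1
Substituting the second into the first: gamma(0) (1 - phi_1^2) = c_0 + phi_1 c_1, so
  gamma(0) = c_0 / (1 - phi_1^2) = 3 / (1 - (0.686)^2) = 3 / 0.529404 = 5.66675.
  gamma(1) = phi_1 gamma(0) = (0.686)(5.66675) = 3.88739.
Therefore gamma(1) = 3.8874 (to 4 decimal places).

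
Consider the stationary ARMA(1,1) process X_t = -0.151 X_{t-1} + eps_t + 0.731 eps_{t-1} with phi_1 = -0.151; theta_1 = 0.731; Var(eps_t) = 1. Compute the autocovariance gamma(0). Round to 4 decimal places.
\gamma(0) = 1.3442

Multiply the model equation by X_{t-k} and take expectations. With theta_0 = psi_0 = 1 and psi_j the MA(infinity) weights, this gives
  gamma(k) - sum_i phi_i gamma(k-i) = c_k,
  c_k = sigma^2 * sum_{j=k..q} theta_j psi_{j-k}   (c_k = 0 for k > q),
using gamma(-m) = gamma(m).
psi-weights needed (psi_j = theta_j + sum_i phi_i psi_{j-i}):
  psi_1 = theta_1 + phi_1 = 0.731 + (-0.151) = 0.58
Right-hand sides:
  c_0 = sigma^2 (1 + theta_1 psi_1) = 1 * (1 + (0.731)(0.58)) = 1 * 1.42398 = 1.42398
  c_1 = sigma^2 theta_1 = 1 * (0.731) = 0.731
  c_2 = 0
Equations for k = 0 and k = 1 (AR order 1):
  gamma(0) = phi_1 gamma(1) + c_0
  gamma(1) = phi_1 gamma(0) + c_1
Substituting the second into the first: gamma(0) (1 - phi_1^2) = c_0 + phi_1 c_1, so
  gamma(0) = (c_0 + phi_1 c_1) / (1 - phi_1^2) = (1.42398 + (-0.151)(0.731)) / (1 - (-0.151)^2) = 1.313599 / 0.977199 = 1.344249.
Therefore gamma(0) = 1.3442 (to 4 decimal places).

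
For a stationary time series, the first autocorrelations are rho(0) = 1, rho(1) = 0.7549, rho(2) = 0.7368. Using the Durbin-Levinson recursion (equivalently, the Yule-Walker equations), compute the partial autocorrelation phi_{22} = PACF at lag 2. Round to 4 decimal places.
\phi_{22} = 0.3881

The PACF at lag k is phi_{kk}, the last component of the solution
to the Yule-Walker system G_k phi = r_k where
  (G_k)_{ij} = rho(|i - j|), (r_k)_i = rho(i), i,j = 1..k.
Equivalently, Durbin-Levinson gives phi_{kk} iteratively:
  phi_{11} = rho(1)
  phi_{kk} = [rho(k) - sum_{j=1..k-1} phi_{k-1,j} rho(k-j)]
            / [1 - sum_{j=1..k-1} phi_{k-1,j} rho(j)],
  phi_{k,j} = phi_{k-1,j} - phi_{kk} phi_{k-1,k-j},  j = 1..k-1.
Step k = 1:
  phi_11 = rho(1) = 0.7549.
Step k = 2:
  phi_22 = [rho(2) - phi_11 rho(1)] / [1 - phi_11 rho(1)] = [0.7368 - (0.7549)(0.7549)] / [1 - (0.7549)(0.7549)]
         = 0.16692599 / 0.43012599 = 0.3881.
Therefore phi_{22} = 0.3881.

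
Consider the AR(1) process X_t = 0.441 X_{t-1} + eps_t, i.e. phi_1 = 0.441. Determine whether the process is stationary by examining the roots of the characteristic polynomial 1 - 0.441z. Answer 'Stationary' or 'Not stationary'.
\text{Stationary}

The AR(p) characteristic polynomial is P(z) = 1 - 0.441z.
Stationarity requires all roots to lie outside the unit circle, i.e. |z| > 1 for every root.
This is linear in z: 1 + (-0.441) z = 0  =>  z = -1/(-0.441) = 2.267574,  |z| = 2.267574.
Moduli of all roots: 2.2676.
All moduli strictly greater than 1? Yes.
Verdict: Stationary.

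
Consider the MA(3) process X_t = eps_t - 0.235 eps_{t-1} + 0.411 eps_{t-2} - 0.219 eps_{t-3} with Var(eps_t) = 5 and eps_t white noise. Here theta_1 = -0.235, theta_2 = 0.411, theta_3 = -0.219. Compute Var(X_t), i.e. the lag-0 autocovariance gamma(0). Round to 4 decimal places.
\gamma(0) = 6.3605

For an MA(q) process X_t = eps_t + sum_i theta_i eps_{t-i} with
Var(eps_t) = sigma^2, the variance is
  gamma(0) = sigma^2 * (1 + sum_i theta_i^2).
  sum_i theta_i^2 = (-0.235)^2 + (0.411)^2 + (-0.219)^2 = 0.055225 + 0.168921 + 0.047961 = 0.272107.
  gamma(0) = 5 * (1 + 0.272107) = 5 * 1.272107 = 6.360535, which rounds to 6.3605.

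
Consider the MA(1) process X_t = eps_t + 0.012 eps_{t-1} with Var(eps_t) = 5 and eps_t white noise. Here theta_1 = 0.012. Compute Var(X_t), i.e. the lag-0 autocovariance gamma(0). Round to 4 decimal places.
\gamma(0) = 5.0007

For an MA(q) process X_t = eps_t + sum_i theta_i eps_{t-i} with
Var(eps_t) = sigma^2, the variance is
  gamma(0) = sigma^2 * (1 + sum_i theta_i^2).
  sum_i theta_i^2 = (0.012)^2 = 0.000144.
  gamma(0) = 5 * (1 + 0.000144) = 5 * 1.000144 = 5.00072, which rounds to 5.0007.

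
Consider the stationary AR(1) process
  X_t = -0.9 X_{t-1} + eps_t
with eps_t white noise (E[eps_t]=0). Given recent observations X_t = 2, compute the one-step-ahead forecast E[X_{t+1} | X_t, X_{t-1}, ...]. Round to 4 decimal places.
E[X_{t+1} \mid \mathcal F_t] = -1.8000

For an AR(p) model X_t = c + sum_i phi_i X_{t-i} + eps_t, the
one-step-ahead conditional mean is
  E[X_{t+1} | X_t, ...] = c + sum_i phi_i X_{t+1-i}.
Substitute known values:
  E[X_{t+1} | ...] = (-0.9) * (2)
                   = -1.8000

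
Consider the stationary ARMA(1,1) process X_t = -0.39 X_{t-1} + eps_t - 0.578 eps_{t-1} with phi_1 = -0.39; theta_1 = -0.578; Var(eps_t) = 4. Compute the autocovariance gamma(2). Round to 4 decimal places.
\gamma(2) = 2.1824

Multiply the model equation by X_{t-k} and take expectations. With theta_0 = psi_0 = 1 and psi_j the MA(infinity) weights, this gives
  gamma(k) - sum_i phi_i gamma(k-i) = c_k,
  c_k = sigma^2 * sum_{j=k..q} theta_j psi_{j-k}   (c_k = 0 for k > q),
using gamma(-m) = gamma(m).
psi-weights needed (psi_j = theta_j + sum_i phi_i psi_{j-i}):
  psi_1 = theta_1 + phi_1 = -0.578 + (-0.39) = -0.968
Right-hand sides:
  c_0 = sigma^2 (1 + theta_1 psi_1) = 4 * (1 + (-0.578)(-0.968)) = 4 * 1.559504 = 6.238016
  c_1 = sigma^2 theta_1 = 4 * (-0.578) = -2.312
  c_2 = 0
Equations for k = 0 and k = 1 (AR order 1):
  gamma(0) = phi_1 gamma(1) + c_0
  gamma(1) = phi_1 gamma(0) + c_1
Substituting the second into the first: gamma(0) (1 - phi_1^2) = c_0 + phi_1 c_1, so
  gamma(0) = (c_0 + phi_1 c_1) / (1 - phi_1^2) = (6.238016 + (-0.39)(-2.312)) / (1 - (-0.39)^2) = 7.139696 / 0.8479 = 8.420446.
  gamma(1) = phi_1 gamma(0) + c_1 = (-0.39)(8.420446) + (-2.312) = -5.595974.
For k = 2 (> q): gamma(2) = phi_1 gamma(1) = (-0.39)(-5.595974) = 2.18243.
Therefore gamma(2) = 2.1824 (to 4 decimal places).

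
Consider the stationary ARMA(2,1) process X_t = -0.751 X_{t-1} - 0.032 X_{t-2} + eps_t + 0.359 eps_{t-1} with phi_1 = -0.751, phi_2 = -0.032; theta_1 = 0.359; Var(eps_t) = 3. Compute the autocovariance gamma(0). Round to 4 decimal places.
\gamma(0) = 3.8709

Multiply the model equation by X_{t-k} and take expectations. With theta_0 = psi_0 = 1 and psi_j the MA(infinity) weights, this gives
  gamma(k) - sum_i phi_i gamma(k-i) = c_k,
  c_k = sigma^2 * sum_{j=k..q} theta_j psi_{j-k}   (c_k = 0 for k > q),
using gamma(-m) = gamma(m).
psi-weights needed (psi_j = theta_j + sum_i phi_i psi_{j-i}):
  psi_1 = theta_1 + phi_1 = 0.359 + (-0.751) = -0.392
Right-hand sides:
  c_0 = sigma^2 (1 + theta_1 psi_1) = 3 * (1 + (0.359)(-0.392)) = 3 * 0.859272 = 2.577816
  c_1 = sigma^2 theta_1 = 3 * (0.359) = 1.077
  c_2 = 0
Equations for k = 0, 1, 2 (AR order 2, c_2 = 0):
  (E0) gamma(0) = phi_1 gamma(1) + phi_2 gamma(2) + c_0
  (E1) gamma(1) = phi_1 gamma(0) + phi_2 gamma(1) + c_1
  (E2) gamma(2) = phi_1 gamma(1) + phi_2 gamma(0)
From (E1): gamma(1) = A gamma(0) + B with
  A = phi_1 / (1 - phi_2) = -0.751 / 1.032 = -0.727713,   B = c_1 / (1 - phi_2) = 1.077 / 1.032 = 1.043605.
Insert (E2) into (E0): gamma(0) (1 - phi_2^2) = phi_1 (1 + phi_2) gamma(1) + c_0.
  phi_1 (1 + phi_2) = (-0.751)(0.968) = -0.726968,   1 - phi_2^2 = 0.998976.
Replace gamma(1) by A gamma(0) + B and collect gamma(0):
  gamma(0) [0.998976 - (-0.726968)(-0.727713)] = (-0.726968)(1.043605) + 2.577816
  gamma(0) * 0.469952 = 1.819149
  gamma(0) = 1.819149 / 0.469952 = 3.870926.
Therefore gamma(0) = 3.8709 (to 4 decimal places).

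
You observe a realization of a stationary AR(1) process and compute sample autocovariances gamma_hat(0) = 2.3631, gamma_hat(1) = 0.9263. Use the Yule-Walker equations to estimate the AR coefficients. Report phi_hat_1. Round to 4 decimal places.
\hat\phi_{1} = 0.3920

The Yule-Walker equations for an AR(p) process read, in matrix form,
  Gamma_p phi = r_p,   with   (Gamma_p)_{ij} = gamma(|i - j|),
                       (r_p)_i = gamma(i),   i,j = 1..p.
Substitute the sample gammas (Toeplitz matrix and right-hand side of size 1):
  Gamma_p = [[2.3631]]
  r_p     = [0.9263]
With p = 1 this is the single equation gamma(0) phi_1 = gamma(1):
  phi_hat_1 = gamma(1) / gamma(0) = 0.9263 / 2.3631 = 0.3920.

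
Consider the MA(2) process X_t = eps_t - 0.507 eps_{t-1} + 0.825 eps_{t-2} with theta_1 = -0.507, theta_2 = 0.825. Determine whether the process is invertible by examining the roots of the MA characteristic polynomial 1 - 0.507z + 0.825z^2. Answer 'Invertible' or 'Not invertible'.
\text{Invertible}

The MA(q) characteristic polynomial is P(z) = 1 - 0.507z + 0.825z^2.
Invertibility requires all roots to lie outside the unit circle, i.e. |z| > 1 for every root.
Set 1 + (-0.507) z + (0.825) z^2 = 0, i.e. a z^2 + b z + c = 0 with a = 0.825, b = -0.507, c = 1.
Discriminant D = b^2 - 4ac = (-0.507)^2 - 4*(0.825)*1 = 0.257049 - (3.3) = -3.042951.
D < 0, so the roots are the complex-conjugate pair z = (-b +/- i sqrt(-D)) / (2a) = 0.3073 +/- 1.0572i.
For a conjugate pair |z|^2 = z * conj(z) = (product of roots) = c/a = 1/(0.825) = 1.212121, so |z| = sqrt(1.212121) = 1.101 for both roots.
Moduli of all roots: 1.1010, 1.1010.
All moduli strictly greater than 1? Yes.
Verdict: Invertible.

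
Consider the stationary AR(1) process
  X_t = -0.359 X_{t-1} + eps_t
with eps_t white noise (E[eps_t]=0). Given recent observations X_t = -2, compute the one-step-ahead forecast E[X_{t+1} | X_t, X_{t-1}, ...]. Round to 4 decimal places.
E[X_{t+1} \mid \mathcal F_t] = 0.7180

For an AR(p) model X_t = c + sum_i phi_i X_{t-i} + eps_t, the
one-step-ahead conditional mean is
  E[X_{t+1} | X_t, ...] = c + sum_i phi_i X_{t+1-i}.
Substitute known values:
  E[X_{t+1} | ...] = (-0.359) * (-2)
                   = 0.7180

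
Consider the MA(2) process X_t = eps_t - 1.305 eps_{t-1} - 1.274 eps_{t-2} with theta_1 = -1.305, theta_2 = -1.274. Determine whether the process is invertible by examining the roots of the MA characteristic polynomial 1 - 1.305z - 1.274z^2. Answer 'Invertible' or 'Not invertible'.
\text{Not invertible}

The MA(q) characteristic polynomial is P(z) = 1 - 1.305z - 1.274z^2.
Invertibility requires all roots to lie outside the unit circle, i.e. |z| > 1 for every root.
Set 1 + (-1.305) z + (-1.274) z^2 = 0, i.e. a z^2 + b z + c = 0 with a = -1.274, b = -1.305, c = 1.
Discriminant D = b^2 - 4ac = (-1.305)^2 - 4*(-1.274)*1 = 1.703025 - (-5.096) = 6.799025.
D >= 0, so the roots are real: z = (-b +/- sqrt(D)) / (2a) = (1.305 +/- 2.607494) / (-2.548).
  z_1 = (1.305 + 2.607494) / (-2.548) = -1.5355,   |z_1| = 1.5355.
  z_2 = (1.305 - 2.607494) / (-2.548) = 0.5112,   |z_2| = 0.5112.
Moduli of all roots: 1.5355, 0.5112.
All moduli strictly greater than 1? No.
Verdict: Not invertible.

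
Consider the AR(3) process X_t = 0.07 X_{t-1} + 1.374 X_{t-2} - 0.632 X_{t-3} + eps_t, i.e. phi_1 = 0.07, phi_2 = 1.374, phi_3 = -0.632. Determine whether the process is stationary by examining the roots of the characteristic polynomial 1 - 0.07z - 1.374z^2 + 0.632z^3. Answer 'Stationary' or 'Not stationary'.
\text{Not stationary}

The AR(p) characteristic polynomial is P(z) = 1 - 0.07z - 1.374z^2 + 0.632z^3.
Stationarity requires all roots to lie outside the unit circle, i.e. |z| > 1 for every root.
Degree 3: look for a simple real root z0 first, then factor out (1 - z/z0) and solve the remaining quadratic.
Testing z0 = 1.25: P(1.25) = 1 + (-0.07)(1.25) + (-1.374)(1.25)^2 + (0.632)(1.25)^3
  = 1 + (-0.0875) + (-2.146875) + (1.234375) = 0.  So z_0 = 1.25 is a root, |z_0| = 1.25.
Divide out the factor (1 - 0.8 z) = (1 - z/z0) (since 1/z0 = 0.8):
  P(z) = (1 - 0.8 z)(1 + (0.73) z + (-0.79) z^2)
  [check: z-coef 0.73 - (0.8) = -0.07; z^2-coef -0.79 - (0.8)(0.73) = -1.374; z^3-coef -(0.8)(-0.79) = 0.632.]
Remaining roots from the quadratic factor 1 + (0.73) z + (-0.79) z^2:
  Set 1 + (0.73) z + (-0.79) z^2 = 0, i.e. a z^2 + b z + c = 0 with a = -0.79, b = 0.73, c = 1.
  Discriminant D = b^2 - 4ac = (0.73)^2 - 4*(-0.79)*1 = 0.5329 - (-3.16) = 3.6929.
  D >= 0, so the roots are real: z = (-b +/- sqrt(D)) / (2a) = (-0.73 +/- 1.921692) / (-1.58).
    z_1 = (-0.73 + 1.921692) / (-1.58) = -0.7542,   |z_1| = 0.7542.
    z_2 = (-0.73 - 1.921692) / (-1.58) = 1.6783,   |z_2| = 1.6783.
Moduli of all roots: 1.2500, 0.7542, 1.6783.
All moduli strictly greater than 1? No.
Verdict: Not stationary.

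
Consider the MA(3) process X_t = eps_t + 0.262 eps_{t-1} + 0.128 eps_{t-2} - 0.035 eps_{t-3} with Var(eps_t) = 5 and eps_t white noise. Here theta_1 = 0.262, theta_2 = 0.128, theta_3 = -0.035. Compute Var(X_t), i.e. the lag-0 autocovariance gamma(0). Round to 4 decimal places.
\gamma(0) = 5.4313

For an MA(q) process X_t = eps_t + sum_i theta_i eps_{t-i} with
Var(eps_t) = sigma^2, the variance is
  gamma(0) = sigma^2 * (1 + sum_i theta_i^2).
  sum_i theta_i^2 = (0.262)^2 + (0.128)^2 + (-0.035)^2 = 0.068644 + 0.016384 + 0.001225 = 0.086253.
  gamma(0) = 5 * (1 + 0.086253) = 5 * 1.086253 = 5.431265, which rounds to 5.4313.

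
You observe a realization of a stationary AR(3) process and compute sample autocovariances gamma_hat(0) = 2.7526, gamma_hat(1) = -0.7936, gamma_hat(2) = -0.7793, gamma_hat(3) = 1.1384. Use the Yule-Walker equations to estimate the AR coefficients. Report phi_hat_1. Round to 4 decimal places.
\hat\phi_{1} = -0.3080

The Yule-Walker equations for an AR(p) process read, in matrix form,
  Gamma_p phi = r_p,   with   (Gamma_p)_{ij} = gamma(|i - j|),
                       (r_p)_i = gamma(i),   i,j = 1..p.
Substitute the sample gammas (Toeplitz matrix and right-hand side of size 3):
  Gamma_p = [[2.7526, -0.7936, -0.7793], [-0.7936, 2.7526, -0.7936], [-0.7793, -0.7936, 2.7526]]
  r_p     = [-0.7936, -0.7793, 1.1384]
Written out (R1..R3):
  (R1) 2.7526 phi_1 - 0.7936 phi_2 - 0.7793 phi_3 = -0.7936
  (R2) -0.7936 phi_1 + 2.7526 phi_2 - 0.7936 phi_3 = -0.7793
  (R3) -0.7793 phi_1 - 0.7936 phi_2 + 2.7526 phi_3 = 1.1384
Gaussian elimination:
  R2 <- R2 - (-0.7936/2.7526) R1 = R2 - (-0.288309) R1:  2.523798 phi_2 - 1.018279 phi_3 = -1.008102
  R3 <- R3 - (-0.7793/2.7526) R1 = R3 - (-0.283114) R1:  -1.018279 phi_2 + 2.531969 phi_3 = 0.913721
  R3 <- R3 - (-1.018279/2.523798) R2 = R3 - (-0.403471) R2:  2.121123 phi_3 = 0.506981
Back-substitution:
  phi_hat_3 = 0.506981 / 2.121123 = 0.239015
  phi_hat_2 = (-1.008102 - (-1.018279)(0.239015)) / 2.523798 = -0.303003
  phi_hat_1 = (-0.7936 - (-0.7936)(-0.303003) - (-0.7793)(0.239015)) / 2.7526 = -0.307999
So phi_hat = [-0.3080, -0.3030, 0.2390].
Therefore phi_hat_1 = -0.3080.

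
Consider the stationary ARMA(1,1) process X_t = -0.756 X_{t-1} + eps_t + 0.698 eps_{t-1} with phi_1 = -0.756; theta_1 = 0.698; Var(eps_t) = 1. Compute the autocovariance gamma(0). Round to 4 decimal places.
\gamma(0) = 1.0079

Multiply the model equation by X_{t-k} and take expectations. With theta_0 = psi_0 = 1 and psi_j the MA(infinity) weights, this gives
  gamma(k) - sum_i phi_i gamma(k-i) = c_k,
  c_k = sigma^2 * sum_{j=k..q} theta_j psi_{j-k}   (c_k = 0 for k > q),
using gamma(-m) = gamma(m).
psi-weights needed (psi_j = theta_j + sum_i phi_i psi_{j-i}):
  psi_1 = theta_1 + phi_1 = 0.698 + (-0.756) = -0.058
Right-hand sides:
  c_0 = sigma^2 (1 + theta_1 psi_1) = 1 * (1 + (0.698)(-0.058)) = 1 * 0.959516 = 0.959516
  c_1 = sigma^2 theta_1 = 1 * (0.698) = 0.698
  c_2 = 0
Equations for k = 0 and k = 1 (AR order 1):
  gamma(0) = phi_1 gamma(1) + c_0
  gamma(1) = phi_1 gamma(0) + c_1
Substituting the second into the first: gamma(0) (1 - phi_1^2) = c_0 + phi_1 c_1, so
  gamma(0) = (c_0 + phi_1 c_1) / (1 - phi_1^2) = (0.959516 + (-0.756)(0.698)) / (1 - (-0.756)^2) = 0.431828 / 0.428464 = 1.007851.
Therefore gamma(0) = 1.0079 (to 4 decimal places).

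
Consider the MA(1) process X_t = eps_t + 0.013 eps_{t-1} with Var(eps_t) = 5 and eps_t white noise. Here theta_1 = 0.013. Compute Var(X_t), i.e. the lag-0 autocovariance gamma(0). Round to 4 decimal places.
\gamma(0) = 5.0008

For an MA(q) process X_t = eps_t + sum_i theta_i eps_{t-i} with
Var(eps_t) = sigma^2, the variance is
  gamma(0) = sigma^2 * (1 + sum_i theta_i^2).
  sum_i theta_i^2 = (0.013)^2 = 0.000169.
  gamma(0) = 5 * (1 + 0.000169) = 5 * 1.000169 = 5.000845, which rounds to 5.0008.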